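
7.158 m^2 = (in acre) 0.001769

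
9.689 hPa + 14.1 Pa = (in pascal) 983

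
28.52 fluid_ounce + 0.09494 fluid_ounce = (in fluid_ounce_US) 28.61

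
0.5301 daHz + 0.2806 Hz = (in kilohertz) 0.005582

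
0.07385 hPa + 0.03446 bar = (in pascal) 3453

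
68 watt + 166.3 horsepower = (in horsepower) 166.4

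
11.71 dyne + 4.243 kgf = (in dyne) 4.161e+06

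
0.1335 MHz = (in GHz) 0.0001335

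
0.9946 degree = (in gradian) 1.105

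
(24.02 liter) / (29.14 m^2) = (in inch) 0.03245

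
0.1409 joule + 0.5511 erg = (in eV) 8.794e+17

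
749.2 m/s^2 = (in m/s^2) 749.2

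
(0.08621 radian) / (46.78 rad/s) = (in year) 5.844e-11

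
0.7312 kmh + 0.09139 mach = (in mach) 0.09199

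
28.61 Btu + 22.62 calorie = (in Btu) 28.7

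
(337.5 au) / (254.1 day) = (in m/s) 2.3e+06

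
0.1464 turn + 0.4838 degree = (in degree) 53.19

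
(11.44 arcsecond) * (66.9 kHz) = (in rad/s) 3.71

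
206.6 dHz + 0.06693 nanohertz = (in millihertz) 2.066e+04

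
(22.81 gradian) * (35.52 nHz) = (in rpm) 1.215e-07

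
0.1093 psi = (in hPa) 7.536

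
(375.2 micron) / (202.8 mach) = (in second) 5.433e-09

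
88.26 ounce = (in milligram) 2.502e+06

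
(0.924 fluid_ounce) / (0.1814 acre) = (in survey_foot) 1.221e-07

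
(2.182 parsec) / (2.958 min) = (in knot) 7.374e+14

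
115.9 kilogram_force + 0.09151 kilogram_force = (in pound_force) 255.7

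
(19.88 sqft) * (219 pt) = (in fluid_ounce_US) 4825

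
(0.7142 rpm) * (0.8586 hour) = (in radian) 231.2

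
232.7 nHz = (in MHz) 2.327e-13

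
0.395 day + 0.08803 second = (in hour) 9.48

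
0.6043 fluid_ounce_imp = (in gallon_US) 0.004536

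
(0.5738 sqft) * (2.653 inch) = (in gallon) 0.949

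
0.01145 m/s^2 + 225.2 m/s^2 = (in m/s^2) 225.2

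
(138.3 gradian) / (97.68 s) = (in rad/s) 0.02224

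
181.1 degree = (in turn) 0.5031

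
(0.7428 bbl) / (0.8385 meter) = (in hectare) 1.408e-05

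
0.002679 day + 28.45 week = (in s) 1.721e+07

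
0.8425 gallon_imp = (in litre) 3.83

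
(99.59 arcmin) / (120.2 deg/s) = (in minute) 0.0002301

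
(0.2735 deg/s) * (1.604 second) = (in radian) 0.007657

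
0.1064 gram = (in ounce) 0.003753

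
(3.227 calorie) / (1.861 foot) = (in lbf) 5.351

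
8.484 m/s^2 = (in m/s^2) 8.484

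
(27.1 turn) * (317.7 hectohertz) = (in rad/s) 5.41e+06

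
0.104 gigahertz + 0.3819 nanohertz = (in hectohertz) 1.04e+06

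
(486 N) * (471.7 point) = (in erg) 8.087e+08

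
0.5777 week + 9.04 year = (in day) 3304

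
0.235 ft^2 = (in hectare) 2.183e-06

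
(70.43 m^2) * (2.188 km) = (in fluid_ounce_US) 5.211e+09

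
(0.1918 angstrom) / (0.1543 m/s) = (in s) 1.243e-10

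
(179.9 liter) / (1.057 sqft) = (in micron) 1.832e+06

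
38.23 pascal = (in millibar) 0.3823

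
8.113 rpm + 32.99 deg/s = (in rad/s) 1.425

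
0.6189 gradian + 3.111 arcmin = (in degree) 0.6089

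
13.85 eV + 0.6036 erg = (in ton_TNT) 1.443e-17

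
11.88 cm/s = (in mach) 0.0003489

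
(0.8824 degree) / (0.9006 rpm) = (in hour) 4.536e-05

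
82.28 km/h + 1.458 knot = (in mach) 0.06933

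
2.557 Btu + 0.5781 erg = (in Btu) 2.557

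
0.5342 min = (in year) 1.016e-06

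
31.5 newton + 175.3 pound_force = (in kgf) 82.73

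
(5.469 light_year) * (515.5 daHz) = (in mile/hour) 5.966e+20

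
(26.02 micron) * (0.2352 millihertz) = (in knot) 1.19e-08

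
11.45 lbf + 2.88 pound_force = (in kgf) 6.5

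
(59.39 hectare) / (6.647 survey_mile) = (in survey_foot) 182.1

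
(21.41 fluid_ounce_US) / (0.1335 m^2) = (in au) 3.17e-14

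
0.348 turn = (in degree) 125.3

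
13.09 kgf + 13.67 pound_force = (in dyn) 1.892e+07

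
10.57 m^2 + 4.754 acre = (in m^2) 1.925e+04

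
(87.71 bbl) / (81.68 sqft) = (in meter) 1.838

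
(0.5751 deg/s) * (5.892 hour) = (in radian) 212.9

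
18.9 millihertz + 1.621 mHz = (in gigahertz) 2.052e-11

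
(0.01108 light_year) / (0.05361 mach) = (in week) 9.495e+06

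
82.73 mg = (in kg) 8.273e-05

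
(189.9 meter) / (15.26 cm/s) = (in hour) 0.3457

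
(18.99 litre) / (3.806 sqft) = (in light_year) 5.677e-18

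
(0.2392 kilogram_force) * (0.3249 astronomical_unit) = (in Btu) 1.081e+08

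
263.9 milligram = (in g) 0.2639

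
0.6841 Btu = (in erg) 7.218e+09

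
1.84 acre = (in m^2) 7446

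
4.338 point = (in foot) 0.005021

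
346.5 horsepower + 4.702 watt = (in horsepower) 346.5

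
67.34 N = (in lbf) 15.14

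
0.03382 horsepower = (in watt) 25.22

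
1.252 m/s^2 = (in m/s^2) 1.252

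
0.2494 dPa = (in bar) 2.494e-07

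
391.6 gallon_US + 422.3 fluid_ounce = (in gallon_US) 394.9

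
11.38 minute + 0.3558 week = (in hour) 59.96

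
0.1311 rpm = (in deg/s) 0.7866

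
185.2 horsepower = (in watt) 1.381e+05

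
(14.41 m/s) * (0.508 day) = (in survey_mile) 393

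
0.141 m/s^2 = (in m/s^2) 0.141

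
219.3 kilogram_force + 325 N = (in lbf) 556.5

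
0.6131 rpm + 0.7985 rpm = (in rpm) 1.412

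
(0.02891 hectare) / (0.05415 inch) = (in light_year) 2.222e-11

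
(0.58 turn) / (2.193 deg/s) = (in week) 0.0001574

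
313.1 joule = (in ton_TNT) 7.483e-08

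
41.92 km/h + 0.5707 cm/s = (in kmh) 41.94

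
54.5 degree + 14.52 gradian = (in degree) 67.57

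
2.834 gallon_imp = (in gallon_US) 3.403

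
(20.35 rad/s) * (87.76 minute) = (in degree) 6.14e+06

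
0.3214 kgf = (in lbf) 0.7086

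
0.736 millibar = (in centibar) 0.0736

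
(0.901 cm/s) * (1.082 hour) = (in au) 2.346e-10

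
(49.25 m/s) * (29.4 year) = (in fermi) 4.566e+25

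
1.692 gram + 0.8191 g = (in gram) 2.511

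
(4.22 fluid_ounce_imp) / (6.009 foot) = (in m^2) 6.547e-05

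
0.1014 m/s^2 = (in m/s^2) 0.1014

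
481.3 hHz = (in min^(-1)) 2.888e+06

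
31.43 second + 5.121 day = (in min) 7375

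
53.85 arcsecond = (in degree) 0.01496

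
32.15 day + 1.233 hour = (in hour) 772.8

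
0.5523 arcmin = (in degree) 0.009205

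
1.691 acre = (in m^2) 6843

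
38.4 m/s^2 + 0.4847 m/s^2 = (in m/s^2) 38.88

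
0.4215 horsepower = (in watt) 314.3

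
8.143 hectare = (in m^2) 8.143e+04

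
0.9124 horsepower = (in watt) 680.4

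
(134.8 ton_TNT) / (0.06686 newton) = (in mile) 5.242e+09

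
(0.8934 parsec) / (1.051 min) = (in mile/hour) 9.779e+14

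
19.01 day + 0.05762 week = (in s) 1.677e+06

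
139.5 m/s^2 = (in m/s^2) 139.5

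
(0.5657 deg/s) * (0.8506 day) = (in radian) 725.6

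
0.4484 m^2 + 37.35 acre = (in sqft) 1.627e+06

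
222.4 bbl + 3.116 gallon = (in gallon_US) 9344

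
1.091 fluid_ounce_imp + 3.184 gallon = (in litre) 12.08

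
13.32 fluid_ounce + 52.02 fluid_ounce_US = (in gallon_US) 0.5105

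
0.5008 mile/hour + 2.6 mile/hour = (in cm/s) 138.6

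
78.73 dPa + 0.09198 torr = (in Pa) 20.14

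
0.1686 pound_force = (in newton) 0.75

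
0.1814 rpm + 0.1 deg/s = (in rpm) 0.1981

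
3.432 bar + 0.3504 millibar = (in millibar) 3432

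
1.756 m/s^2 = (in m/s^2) 1.756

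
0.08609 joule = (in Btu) 8.16e-05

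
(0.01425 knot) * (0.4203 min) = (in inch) 7.278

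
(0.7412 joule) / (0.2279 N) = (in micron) 3.252e+06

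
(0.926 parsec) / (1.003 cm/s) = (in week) 4.71e+12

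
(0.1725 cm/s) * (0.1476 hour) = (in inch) 36.09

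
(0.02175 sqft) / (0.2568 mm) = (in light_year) 8.317e-16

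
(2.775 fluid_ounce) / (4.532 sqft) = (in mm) 0.1949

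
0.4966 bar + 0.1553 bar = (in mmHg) 489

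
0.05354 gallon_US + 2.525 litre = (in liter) 2.728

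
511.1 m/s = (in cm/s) 5.111e+04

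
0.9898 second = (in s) 0.9898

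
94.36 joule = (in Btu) 0.08944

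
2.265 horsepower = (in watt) 1689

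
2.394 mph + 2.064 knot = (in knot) 4.144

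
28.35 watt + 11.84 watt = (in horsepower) 0.0539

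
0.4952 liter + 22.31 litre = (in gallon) 6.024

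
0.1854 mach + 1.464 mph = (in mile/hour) 142.7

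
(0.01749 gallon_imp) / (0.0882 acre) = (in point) 0.0006315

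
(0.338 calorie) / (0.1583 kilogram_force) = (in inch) 35.87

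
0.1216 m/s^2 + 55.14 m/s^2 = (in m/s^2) 55.26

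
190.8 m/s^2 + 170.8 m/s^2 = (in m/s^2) 361.6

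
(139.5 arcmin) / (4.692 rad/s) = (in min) 0.0001441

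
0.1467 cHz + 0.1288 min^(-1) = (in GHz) 3.614e-12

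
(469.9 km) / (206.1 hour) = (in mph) 1.417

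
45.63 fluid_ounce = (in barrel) 0.008488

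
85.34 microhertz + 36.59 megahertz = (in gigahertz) 0.03659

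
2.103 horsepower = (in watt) 1568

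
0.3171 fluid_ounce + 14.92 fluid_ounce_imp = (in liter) 0.4333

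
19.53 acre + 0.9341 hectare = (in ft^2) 9.513e+05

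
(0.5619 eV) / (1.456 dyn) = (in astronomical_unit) 4.133e-26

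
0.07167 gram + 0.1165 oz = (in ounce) 0.119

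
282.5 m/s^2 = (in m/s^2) 282.5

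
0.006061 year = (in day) 2.212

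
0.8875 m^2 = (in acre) 0.0002193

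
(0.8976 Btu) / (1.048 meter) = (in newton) 903.6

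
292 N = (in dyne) 2.92e+07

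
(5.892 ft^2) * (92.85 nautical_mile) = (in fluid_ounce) 3.183e+09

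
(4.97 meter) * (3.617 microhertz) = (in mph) 4.021e-05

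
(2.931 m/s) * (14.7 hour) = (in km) 155.1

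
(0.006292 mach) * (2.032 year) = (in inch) 5.405e+09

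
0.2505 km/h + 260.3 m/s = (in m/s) 260.4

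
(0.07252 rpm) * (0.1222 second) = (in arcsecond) 191.4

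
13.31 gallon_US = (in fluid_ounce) 1704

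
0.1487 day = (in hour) 3.569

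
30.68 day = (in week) 4.383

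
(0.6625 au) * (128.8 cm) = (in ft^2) 1.374e+12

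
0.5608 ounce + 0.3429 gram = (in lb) 0.03581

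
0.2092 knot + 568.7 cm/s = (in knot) 11.26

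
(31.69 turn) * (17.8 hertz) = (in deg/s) 2.031e+05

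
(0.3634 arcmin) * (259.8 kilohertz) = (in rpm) 262.3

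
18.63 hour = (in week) 0.1109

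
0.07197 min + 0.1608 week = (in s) 9.726e+04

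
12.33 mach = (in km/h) 1.511e+04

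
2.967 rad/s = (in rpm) 28.33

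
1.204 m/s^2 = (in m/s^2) 1.204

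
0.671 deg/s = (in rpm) 0.1118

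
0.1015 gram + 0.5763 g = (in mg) 677.8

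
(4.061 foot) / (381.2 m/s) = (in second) 0.003247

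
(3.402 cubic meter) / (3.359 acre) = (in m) 0.0002503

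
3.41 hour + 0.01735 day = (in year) 0.0004368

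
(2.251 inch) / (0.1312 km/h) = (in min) 0.02615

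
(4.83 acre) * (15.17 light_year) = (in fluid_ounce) 9.486e+25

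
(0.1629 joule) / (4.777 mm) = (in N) 34.1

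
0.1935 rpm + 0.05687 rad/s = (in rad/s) 0.07713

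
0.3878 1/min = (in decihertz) 0.06463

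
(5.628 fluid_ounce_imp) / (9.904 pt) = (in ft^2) 0.4926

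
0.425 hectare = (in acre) 1.05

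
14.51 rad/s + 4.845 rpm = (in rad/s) 15.02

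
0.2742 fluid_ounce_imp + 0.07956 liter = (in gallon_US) 0.02308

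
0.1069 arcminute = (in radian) 3.11e-05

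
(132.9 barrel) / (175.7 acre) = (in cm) 0.002972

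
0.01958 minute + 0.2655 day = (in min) 382.3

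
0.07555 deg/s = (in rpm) 0.01259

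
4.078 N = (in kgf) 0.4158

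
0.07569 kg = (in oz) 2.67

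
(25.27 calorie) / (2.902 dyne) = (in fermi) 3.643e+21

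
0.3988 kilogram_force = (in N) 3.911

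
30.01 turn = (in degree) 1.08e+04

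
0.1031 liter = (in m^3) 0.0001031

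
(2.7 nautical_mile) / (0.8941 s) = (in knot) 1.087e+04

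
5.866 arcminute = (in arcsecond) 352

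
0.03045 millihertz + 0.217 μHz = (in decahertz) 3.067e-06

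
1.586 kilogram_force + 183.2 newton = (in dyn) 1.988e+07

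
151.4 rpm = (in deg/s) 908.4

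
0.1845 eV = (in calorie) 7.065e-21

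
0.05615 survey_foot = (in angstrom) 1.711e+08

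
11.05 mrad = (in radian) 0.01105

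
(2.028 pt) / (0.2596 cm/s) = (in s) 0.2756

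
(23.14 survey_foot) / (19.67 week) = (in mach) 1.741e-09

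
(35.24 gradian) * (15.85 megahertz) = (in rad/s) 8.774e+06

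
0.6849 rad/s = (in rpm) 6.54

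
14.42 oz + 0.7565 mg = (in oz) 14.42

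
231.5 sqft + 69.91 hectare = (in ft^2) 7.525e+06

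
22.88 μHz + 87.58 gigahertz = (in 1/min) 5.255e+12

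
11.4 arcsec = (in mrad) 0.05527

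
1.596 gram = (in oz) 0.0563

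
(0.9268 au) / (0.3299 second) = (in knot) 8.169e+11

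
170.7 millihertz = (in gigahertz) 1.707e-10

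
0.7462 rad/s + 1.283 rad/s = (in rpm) 19.38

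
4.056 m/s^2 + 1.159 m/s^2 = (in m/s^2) 5.215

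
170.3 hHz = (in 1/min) 1.022e+06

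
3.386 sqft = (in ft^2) 3.386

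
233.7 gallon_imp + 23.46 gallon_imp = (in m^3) 1.169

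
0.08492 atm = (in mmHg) 64.54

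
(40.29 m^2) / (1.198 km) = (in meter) 0.03363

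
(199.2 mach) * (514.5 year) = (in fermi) 1.101e+30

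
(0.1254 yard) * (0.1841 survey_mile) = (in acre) 0.008395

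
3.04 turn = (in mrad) 1.91e+04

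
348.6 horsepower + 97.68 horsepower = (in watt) 3.328e+05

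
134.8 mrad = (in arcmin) 463.4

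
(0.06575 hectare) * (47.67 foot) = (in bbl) 6.009e+04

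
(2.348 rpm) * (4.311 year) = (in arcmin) 1.149e+11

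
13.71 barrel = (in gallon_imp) 479.5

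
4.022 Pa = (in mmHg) 0.03017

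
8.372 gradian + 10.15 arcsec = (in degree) 7.538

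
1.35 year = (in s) 4.257e+07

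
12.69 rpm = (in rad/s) 1.329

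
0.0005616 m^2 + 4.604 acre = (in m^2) 1.863e+04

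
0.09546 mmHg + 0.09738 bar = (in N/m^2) 9751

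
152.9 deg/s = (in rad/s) 2.669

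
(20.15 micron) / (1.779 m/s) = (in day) 1.311e-10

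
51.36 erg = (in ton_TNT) 1.228e-15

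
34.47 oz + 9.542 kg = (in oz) 371.1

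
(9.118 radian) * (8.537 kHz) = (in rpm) 7.433e+05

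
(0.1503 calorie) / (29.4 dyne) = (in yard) 2339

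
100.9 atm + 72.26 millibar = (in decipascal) 1.023e+08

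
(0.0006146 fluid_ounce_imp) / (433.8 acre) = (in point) 2.82e-11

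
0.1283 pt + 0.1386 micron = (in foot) 0.000149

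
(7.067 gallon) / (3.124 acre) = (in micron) 2.116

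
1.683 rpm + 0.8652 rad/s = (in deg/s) 59.67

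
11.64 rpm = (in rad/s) 1.219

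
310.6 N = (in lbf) 69.83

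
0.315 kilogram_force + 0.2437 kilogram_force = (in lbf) 1.232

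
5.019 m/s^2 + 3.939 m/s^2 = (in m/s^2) 8.958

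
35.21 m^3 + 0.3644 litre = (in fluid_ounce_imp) 1.239e+06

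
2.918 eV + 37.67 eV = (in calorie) 1.554e-18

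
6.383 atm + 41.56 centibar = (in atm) 6.793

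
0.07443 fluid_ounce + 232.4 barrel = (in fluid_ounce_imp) 1.3e+06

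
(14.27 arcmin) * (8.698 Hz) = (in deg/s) 2.069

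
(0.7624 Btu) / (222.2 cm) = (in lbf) 81.38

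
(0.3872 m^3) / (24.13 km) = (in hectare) 1.605e-09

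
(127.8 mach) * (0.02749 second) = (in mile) 0.7433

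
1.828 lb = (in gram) 829.2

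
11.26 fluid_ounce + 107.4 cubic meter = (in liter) 1.074e+05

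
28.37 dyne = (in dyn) 28.37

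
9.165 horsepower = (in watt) 6834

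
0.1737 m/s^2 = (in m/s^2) 0.1737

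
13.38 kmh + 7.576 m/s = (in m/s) 11.29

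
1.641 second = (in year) 5.204e-08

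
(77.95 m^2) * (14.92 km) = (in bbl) 7.315e+06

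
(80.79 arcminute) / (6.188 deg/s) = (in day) 2.519e-06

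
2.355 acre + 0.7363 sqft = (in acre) 2.355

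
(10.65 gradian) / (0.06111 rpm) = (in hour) 0.007261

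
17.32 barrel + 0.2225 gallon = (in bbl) 17.33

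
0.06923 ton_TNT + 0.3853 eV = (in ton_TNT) 0.06923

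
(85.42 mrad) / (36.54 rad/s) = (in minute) 3.896e-05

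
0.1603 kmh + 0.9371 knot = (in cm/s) 52.66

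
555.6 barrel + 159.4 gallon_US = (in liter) 8.894e+04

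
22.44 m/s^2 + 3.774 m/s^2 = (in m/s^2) 26.21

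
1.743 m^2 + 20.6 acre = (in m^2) 8.337e+04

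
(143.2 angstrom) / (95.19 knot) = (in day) 3.385e-15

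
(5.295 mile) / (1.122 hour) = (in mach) 0.006196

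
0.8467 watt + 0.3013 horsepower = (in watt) 225.5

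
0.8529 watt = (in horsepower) 0.001144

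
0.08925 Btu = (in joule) 94.16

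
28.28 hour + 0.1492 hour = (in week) 0.1692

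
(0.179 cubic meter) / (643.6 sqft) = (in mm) 2.994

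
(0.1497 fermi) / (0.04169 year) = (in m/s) 1.139e-22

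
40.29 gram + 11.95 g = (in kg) 0.05224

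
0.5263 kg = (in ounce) 18.56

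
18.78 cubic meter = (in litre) 1.878e+04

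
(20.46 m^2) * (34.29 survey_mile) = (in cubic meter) 1.129e+06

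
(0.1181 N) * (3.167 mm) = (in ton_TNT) 8.939e-14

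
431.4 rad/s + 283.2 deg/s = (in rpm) 4167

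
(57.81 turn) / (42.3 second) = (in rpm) 82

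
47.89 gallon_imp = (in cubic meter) 0.2177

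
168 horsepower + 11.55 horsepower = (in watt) 1.339e+05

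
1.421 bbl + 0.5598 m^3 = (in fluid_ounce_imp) 2.765e+04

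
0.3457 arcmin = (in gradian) 0.006402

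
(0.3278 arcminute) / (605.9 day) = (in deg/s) 1.044e-10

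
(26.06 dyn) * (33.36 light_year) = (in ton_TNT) 1.966e+04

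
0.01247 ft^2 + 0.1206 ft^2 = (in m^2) 0.01236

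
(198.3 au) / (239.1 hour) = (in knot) 6.699e+07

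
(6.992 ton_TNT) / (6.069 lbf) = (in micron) 1.084e+15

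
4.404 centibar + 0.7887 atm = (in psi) 12.23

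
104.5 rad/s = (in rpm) 997.9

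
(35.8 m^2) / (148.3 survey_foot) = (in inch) 31.18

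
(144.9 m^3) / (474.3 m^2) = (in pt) 866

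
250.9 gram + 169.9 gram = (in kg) 0.4208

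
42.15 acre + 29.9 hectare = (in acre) 116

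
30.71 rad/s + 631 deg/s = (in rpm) 398.4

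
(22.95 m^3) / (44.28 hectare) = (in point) 0.1469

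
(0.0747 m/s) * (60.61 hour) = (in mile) 10.13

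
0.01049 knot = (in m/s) 0.005397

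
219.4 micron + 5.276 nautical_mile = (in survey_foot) 3.206e+04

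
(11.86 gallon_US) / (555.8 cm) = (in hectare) 8.078e-07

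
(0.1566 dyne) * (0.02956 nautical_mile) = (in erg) 857.3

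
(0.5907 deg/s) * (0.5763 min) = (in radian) 0.3565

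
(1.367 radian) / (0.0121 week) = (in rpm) 0.001784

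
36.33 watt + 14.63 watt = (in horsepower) 0.06834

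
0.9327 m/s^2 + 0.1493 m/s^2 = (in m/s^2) 1.082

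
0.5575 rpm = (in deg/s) 3.345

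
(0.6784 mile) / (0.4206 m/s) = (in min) 43.26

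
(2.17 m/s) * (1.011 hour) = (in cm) 7.898e+05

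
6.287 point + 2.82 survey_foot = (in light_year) 9.109e-17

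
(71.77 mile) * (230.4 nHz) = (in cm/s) 2.661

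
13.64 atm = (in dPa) 1.382e+07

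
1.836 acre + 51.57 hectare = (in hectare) 52.31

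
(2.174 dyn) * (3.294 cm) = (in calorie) 1.712e-07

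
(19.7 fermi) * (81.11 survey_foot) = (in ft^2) 5.242e-12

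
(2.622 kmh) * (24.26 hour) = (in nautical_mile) 34.35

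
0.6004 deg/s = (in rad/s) 0.01048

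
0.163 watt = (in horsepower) 0.0002186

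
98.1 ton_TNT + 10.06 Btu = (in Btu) 3.89e+08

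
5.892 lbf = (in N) 26.21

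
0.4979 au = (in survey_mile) 4.628e+07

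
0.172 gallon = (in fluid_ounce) 22.02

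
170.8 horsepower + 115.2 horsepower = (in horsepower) 286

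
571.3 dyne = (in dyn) 571.3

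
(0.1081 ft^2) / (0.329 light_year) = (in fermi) 0.003227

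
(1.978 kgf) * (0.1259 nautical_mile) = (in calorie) 1081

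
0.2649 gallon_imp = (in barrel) 0.007575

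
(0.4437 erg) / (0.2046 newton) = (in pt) 0.0006147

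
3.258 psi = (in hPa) 224.6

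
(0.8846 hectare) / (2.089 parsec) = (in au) 9.173e-25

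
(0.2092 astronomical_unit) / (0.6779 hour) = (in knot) 2.493e+07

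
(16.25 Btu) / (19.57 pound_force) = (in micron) 1.969e+08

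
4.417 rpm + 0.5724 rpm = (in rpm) 4.989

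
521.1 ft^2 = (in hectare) 0.004841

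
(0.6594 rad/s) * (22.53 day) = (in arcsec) 2.648e+11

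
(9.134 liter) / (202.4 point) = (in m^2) 0.1279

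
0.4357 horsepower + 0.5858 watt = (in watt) 325.5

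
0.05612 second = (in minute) 0.0009353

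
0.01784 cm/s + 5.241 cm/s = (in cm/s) 5.259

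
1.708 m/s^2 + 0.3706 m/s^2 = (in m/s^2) 2.079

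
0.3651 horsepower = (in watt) 272.3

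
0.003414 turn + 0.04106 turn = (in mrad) 279.4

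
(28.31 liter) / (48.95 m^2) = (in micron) 578.3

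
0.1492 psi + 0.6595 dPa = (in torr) 7.716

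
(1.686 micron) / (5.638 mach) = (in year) 2.785e-17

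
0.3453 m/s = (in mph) 0.7724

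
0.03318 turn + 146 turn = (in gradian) 5.841e+04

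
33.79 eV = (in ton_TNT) 1.294e-27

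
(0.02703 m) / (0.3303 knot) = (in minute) 0.002651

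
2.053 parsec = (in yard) 6.928e+16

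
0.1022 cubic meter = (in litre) 102.2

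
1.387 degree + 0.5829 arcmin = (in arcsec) 5028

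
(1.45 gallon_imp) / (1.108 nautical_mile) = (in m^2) 3.212e-06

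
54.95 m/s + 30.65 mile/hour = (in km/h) 247.1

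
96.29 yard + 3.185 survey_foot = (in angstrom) 8.902e+11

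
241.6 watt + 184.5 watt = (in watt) 426.1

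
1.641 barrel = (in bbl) 1.641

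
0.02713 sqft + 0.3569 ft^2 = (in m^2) 0.03568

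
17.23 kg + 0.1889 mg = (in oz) 607.8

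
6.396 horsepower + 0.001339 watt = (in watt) 4769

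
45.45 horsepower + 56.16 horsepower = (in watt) 7.577e+04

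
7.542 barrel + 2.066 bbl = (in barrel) 9.608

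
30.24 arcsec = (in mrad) 0.1466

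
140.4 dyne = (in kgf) 0.0001432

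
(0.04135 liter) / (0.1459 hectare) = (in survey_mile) 1.761e-11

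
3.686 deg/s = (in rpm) 0.6143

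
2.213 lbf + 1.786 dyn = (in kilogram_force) 1.004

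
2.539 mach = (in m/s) 864.5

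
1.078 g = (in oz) 0.03803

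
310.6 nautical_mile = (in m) 5.752e+05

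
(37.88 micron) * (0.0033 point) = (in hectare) 4.41e-15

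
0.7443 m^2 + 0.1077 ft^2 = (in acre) 0.0001864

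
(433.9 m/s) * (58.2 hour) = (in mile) 5.649e+04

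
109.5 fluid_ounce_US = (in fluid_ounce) 109.5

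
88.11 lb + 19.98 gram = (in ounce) 1410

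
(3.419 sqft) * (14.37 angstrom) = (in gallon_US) 1.206e-07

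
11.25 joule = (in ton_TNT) 2.689e-09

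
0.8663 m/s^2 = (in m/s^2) 0.8663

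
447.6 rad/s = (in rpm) 4274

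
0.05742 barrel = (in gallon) 2.412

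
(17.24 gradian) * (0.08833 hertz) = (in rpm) 0.2284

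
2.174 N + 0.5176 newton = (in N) 2.692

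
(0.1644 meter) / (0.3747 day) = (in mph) 1.136e-05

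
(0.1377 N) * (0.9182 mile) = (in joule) 203.5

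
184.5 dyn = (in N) 0.001845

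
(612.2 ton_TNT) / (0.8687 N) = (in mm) 2.949e+15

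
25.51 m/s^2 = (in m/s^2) 25.51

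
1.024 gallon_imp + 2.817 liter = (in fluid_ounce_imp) 263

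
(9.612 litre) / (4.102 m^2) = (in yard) 0.002563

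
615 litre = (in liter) 615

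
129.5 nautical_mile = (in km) 239.8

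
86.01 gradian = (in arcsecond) 2.787e+05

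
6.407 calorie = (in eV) 1.673e+20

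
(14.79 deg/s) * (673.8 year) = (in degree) 3.143e+11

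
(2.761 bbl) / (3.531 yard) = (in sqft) 1.463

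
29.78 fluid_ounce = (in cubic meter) 0.0008807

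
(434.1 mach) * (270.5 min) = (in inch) 9.445e+10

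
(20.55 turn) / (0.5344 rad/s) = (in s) 241.6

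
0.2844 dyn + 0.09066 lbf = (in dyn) 4.033e+04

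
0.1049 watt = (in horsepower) 0.0001407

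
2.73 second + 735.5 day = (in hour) 1.765e+04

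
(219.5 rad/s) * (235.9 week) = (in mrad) 3.132e+13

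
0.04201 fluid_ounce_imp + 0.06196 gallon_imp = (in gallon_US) 0.07473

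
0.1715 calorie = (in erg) 7.176e+06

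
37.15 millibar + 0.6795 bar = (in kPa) 71.67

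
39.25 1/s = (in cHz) 3925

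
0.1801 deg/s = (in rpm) 0.03002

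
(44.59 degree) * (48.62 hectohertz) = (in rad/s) 3784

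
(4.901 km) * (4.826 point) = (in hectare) 0.0008344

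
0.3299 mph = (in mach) 0.0004331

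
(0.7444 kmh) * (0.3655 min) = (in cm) 453.5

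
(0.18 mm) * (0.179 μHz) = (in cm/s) 3.222e-09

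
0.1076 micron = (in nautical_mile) 5.81e-11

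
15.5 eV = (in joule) 2.483e-18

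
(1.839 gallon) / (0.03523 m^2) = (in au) 1.321e-12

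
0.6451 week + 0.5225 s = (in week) 0.6451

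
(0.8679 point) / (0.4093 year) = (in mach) 6.966e-14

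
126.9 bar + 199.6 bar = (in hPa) 3.265e+05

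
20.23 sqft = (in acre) 0.0004644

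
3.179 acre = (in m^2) 1.286e+04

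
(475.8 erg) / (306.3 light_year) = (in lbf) 3.691e-24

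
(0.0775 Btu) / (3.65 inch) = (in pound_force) 198.3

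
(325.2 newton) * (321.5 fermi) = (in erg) 0.001046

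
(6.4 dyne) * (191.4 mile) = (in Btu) 0.01869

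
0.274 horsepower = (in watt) 204.3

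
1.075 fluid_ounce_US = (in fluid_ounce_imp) 1.119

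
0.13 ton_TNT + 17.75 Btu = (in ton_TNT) 0.13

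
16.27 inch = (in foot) 1.356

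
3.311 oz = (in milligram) 9.387e+04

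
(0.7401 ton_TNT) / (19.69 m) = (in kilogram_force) 1.604e+07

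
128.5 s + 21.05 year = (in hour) 1.844e+05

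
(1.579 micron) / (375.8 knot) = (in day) 9.453e-14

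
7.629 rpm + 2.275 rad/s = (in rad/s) 3.074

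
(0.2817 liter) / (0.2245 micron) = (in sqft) 1.351e+04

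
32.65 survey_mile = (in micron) 5.255e+10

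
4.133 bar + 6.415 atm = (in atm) 10.49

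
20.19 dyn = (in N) 0.0002019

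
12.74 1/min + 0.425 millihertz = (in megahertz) 2.128e-07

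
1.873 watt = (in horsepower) 0.002512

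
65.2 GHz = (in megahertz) 6.52e+04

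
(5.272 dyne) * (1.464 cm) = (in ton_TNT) 1.845e-16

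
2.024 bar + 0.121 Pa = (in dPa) 2.024e+06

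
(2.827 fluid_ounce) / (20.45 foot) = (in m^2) 1.341e-05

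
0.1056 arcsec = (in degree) 2.933e-05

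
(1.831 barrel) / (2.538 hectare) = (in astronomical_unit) 7.667e-17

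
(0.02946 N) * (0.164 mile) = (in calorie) 1.858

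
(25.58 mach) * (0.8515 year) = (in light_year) 2.472e-05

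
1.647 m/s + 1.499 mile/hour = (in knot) 4.504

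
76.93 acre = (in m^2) 3.113e+05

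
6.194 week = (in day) 43.36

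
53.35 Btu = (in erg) 5.629e+11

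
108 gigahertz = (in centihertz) 1.08e+13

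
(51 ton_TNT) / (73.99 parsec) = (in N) 9.346e-08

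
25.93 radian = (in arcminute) 8.914e+04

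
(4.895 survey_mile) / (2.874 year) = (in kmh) 0.0003129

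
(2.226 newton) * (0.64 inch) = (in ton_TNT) 8.649e-12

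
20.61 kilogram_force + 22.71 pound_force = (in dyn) 3.031e+07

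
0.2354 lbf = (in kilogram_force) 0.1068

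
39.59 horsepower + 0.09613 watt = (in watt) 2.952e+04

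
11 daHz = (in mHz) 1.1e+05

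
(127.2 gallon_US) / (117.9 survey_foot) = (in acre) 3.311e-06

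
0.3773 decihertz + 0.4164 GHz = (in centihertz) 4.164e+10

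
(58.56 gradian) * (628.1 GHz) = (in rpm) 5.517e+12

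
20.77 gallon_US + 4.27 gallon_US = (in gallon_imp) 20.85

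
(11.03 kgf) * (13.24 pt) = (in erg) 5.052e+06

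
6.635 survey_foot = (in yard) 2.212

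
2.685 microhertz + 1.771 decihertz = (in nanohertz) 1.771e+08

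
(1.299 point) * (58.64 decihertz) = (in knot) 0.005224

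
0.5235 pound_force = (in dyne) 2.329e+05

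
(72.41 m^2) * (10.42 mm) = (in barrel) 4.746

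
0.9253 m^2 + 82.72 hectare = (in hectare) 82.72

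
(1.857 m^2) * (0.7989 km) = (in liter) 1.484e+06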